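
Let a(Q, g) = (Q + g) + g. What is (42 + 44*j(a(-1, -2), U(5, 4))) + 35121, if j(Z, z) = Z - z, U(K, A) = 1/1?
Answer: 34899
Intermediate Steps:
a(Q, g) = Q + 2*g
U(K, A) = 1
(42 + 44*j(a(-1, -2), U(5, 4))) + 35121 = (42 + 44*((-1 + 2*(-2)) - 1*1)) + 35121 = (42 + 44*((-1 - 4) - 1)) + 35121 = (42 + 44*(-5 - 1)) + 35121 = (42 + 44*(-6)) + 35121 = (42 - 264) + 35121 = -222 + 35121 = 34899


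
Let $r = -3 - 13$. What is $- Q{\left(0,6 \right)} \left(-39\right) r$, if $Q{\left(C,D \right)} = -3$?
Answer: $1872$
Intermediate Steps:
$r = -16$ ($r = -3 - 13 = -16$)
$- Q{\left(0,6 \right)} \left(-39\right) r = - \left(-3\right) \left(-39\right) \left(-16\right) = - 117 \left(-16\right) = \left(-1\right) \left(-1872\right) = 1872$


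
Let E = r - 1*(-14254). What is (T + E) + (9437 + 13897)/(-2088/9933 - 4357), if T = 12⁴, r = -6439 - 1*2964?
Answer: 369059302527/14426723 ≈ 25582.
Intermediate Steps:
r = -9403 (r = -6439 - 2964 = -9403)
E = 4851 (E = -9403 - 1*(-14254) = -9403 + 14254 = 4851)
T = 20736
(T + E) + (9437 + 13897)/(-2088/9933 - 4357) = (20736 + 4851) + (9437 + 13897)/(-2088/9933 - 4357) = 25587 + 23334/(-2088*1/9933 - 4357) = 25587 + 23334/(-696/3311 - 4357) = 25587 + 23334/(-14426723/3311) = 25587 + 23334*(-3311/14426723) = 25587 - 77258874/14426723 = 369059302527/14426723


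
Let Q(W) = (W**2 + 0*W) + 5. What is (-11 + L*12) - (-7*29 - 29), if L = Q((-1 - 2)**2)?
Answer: 1253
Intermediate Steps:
Q(W) = 5 + W**2 (Q(W) = (W**2 + 0) + 5 = W**2 + 5 = 5 + W**2)
L = 86 (L = 5 + ((-1 - 2)**2)**2 = 5 + ((-3)**2)**2 = 5 + 9**2 = 5 + 81 = 86)
(-11 + L*12) - (-7*29 - 29) = (-11 + 86*12) - (-7*29 - 29) = (-11 + 1032) - (-203 - 29) = 1021 - 1*(-232) = 1021 + 232 = 1253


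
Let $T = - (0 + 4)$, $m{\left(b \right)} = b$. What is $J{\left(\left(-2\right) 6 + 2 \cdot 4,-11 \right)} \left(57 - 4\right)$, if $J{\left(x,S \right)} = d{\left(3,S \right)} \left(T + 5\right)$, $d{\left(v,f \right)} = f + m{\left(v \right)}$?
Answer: $-424$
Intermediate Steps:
$d{\left(v,f \right)} = f + v$
$T = -4$ ($T = \left(-1\right) 4 = -4$)
$J{\left(x,S \right)} = 3 + S$ ($J{\left(x,S \right)} = \left(S + 3\right) \left(-4 + 5\right) = \left(3 + S\right) 1 = 3 + S$)
$J{\left(\left(-2\right) 6 + 2 \cdot 4,-11 \right)} \left(57 - 4\right) = \left(3 - 11\right) \left(57 - 4\right) = \left(-8\right) 53 = -424$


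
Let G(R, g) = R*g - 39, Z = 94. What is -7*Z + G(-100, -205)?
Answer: 19803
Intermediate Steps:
G(R, g) = -39 + R*g
-7*Z + G(-100, -205) = -7*94 + (-39 - 100*(-205)) = -658 + (-39 + 20500) = -658 + 20461 = 19803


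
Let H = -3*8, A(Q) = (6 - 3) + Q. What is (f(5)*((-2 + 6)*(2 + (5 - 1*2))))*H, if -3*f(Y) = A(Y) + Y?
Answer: 2080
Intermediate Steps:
A(Q) = 3 + Q
H = -24
f(Y) = -1 - 2*Y/3 (f(Y) = -((3 + Y) + Y)/3 = -(3 + 2*Y)/3 = -1 - 2*Y/3)
(f(5)*((-2 + 6)*(2 + (5 - 1*2))))*H = ((-1 - ⅔*5)*((-2 + 6)*(2 + (5 - 1*2))))*(-24) = ((-1 - 10/3)*(4*(2 + (5 - 2))))*(-24) = -52*(2 + 3)/3*(-24) = -52*5/3*(-24) = -13/3*20*(-24) = -260/3*(-24) = 2080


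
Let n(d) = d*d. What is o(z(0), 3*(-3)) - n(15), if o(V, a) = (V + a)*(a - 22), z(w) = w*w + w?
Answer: 54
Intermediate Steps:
z(w) = w + w² (z(w) = w² + w = w + w²)
n(d) = d²
o(V, a) = (-22 + a)*(V + a) (o(V, a) = (V + a)*(-22 + a) = (-22 + a)*(V + a))
o(z(0), 3*(-3)) - n(15) = ((3*(-3))² - 0*(1 + 0) - 66*(-3) + (0*(1 + 0))*(3*(-3))) - 1*15² = ((-9)² - 0 - 22*(-9) + (0*1)*(-9)) - 1*225 = (81 - 22*0 + 198 + 0*(-9)) - 225 = (81 + 0 + 198 + 0) - 225 = 279 - 225 = 54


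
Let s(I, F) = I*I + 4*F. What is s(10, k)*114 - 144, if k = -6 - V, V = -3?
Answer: 9888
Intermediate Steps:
k = -3 (k = -6 - 1*(-3) = -6 + 3 = -3)
s(I, F) = I**2 + 4*F
s(10, k)*114 - 144 = (10**2 + 4*(-3))*114 - 144 = (100 - 12)*114 - 144 = 88*114 - 144 = 10032 - 144 = 9888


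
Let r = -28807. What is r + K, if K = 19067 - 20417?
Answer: -30157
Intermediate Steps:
K = -1350
r + K = -28807 - 1350 = -30157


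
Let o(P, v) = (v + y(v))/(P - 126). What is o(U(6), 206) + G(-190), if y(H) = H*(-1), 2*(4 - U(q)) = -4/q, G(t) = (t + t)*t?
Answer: 72200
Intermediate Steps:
G(t) = 2*t² (G(t) = (2*t)*t = 2*t²)
U(q) = 4 + 2/q (U(q) = 4 - (-2)/q = 4 + 2/q)
y(H) = -H
o(P, v) = 0 (o(P, v) = (v - v)/(P - 126) = 0/(-126 + P) = 0)
o(U(6), 206) + G(-190) = 0 + 2*(-190)² = 0 + 2*36100 = 0 + 72200 = 72200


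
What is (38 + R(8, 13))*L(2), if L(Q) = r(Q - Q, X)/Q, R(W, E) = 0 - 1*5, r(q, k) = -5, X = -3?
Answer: -165/2 ≈ -82.500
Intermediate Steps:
R(W, E) = -5 (R(W, E) = 0 - 5 = -5)
L(Q) = -5/Q
(38 + R(8, 13))*L(2) = (38 - 5)*(-5/2) = 33*(-5*½) = 33*(-5/2) = -165/2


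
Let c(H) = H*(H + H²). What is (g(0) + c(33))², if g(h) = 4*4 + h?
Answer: 1372109764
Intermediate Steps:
g(h) = 16 + h
(g(0) + c(33))² = ((16 + 0) + 33²*(1 + 33))² = (16 + 1089*34)² = (16 + 37026)² = 37042² = 1372109764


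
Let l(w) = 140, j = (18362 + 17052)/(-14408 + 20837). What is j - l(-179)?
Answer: -864646/6429 ≈ -134.49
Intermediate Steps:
j = 35414/6429 ≈ 5.5085
j - l(-179) = 35414/6429 - 1*140 = 35414/6429 - 140 = -864646/6429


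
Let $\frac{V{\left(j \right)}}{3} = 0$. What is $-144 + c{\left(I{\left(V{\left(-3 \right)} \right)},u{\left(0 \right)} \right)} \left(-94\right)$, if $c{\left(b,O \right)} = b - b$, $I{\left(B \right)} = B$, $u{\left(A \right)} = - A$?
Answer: $-144$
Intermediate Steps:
$V{\left(j \right)} = 0$ ($V{\left(j \right)} = 3 \cdot 0 = 0$)
$c{\left(b,O \right)} = 0$
$-144 + c{\left(I{\left(V{\left(-3 \right)} \right)},u{\left(0 \right)} \right)} \left(-94\right) = -144 + 0 \left(-94\right) = -144 + 0 = -144$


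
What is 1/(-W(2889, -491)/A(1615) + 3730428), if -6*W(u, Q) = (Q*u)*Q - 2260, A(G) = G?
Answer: 9690/36844328069 ≈ 2.6300e-7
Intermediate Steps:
W(u, Q) = 1130/3 - u*Q²/6 (W(u, Q) = -((Q*u)*Q - 2260)/6 = -(u*Q² - 2260)/6 = -(-2260 + u*Q²)/6 = 1130/3 - u*Q²/6)
1/(-W(2889, -491)/A(1615) + 3730428) = 1/(-(1130/3 - ⅙*2889*(-491)²)/1615 + 3730428) = 1/(-(1130/3 - ⅙*2889*241081)/1615 + 3730428) = 1/(-(1130/3 - 232161003/2)/1615 + 3730428) = 1/(-(-696480749)/(6*1615) + 3730428) = 1/(-1*(-696480749/9690) + 3730428) = 1/(696480749/9690 + 3730428) = 1/(36844328069/9690) = 9690/36844328069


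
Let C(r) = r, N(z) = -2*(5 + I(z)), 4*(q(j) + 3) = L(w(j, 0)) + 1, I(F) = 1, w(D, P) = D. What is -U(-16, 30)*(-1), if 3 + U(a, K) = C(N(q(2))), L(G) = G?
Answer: -15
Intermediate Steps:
q(j) = -11/4 + j/4 (q(j) = -3 + (j + 1)/4 = -3 + (1 + j)/4 = -3 + (1/4 + j/4) = -11/4 + j/4)
N(z) = -12 (N(z) = -2*(5 + 1) = -2*6 = -12)
U(a, K) = -15 (U(a, K) = -3 - 12 = -15)
-U(-16, 30)*(-1) = -(-15)*(-1) = -1*15 = -15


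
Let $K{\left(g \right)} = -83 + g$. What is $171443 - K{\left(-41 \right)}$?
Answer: $171567$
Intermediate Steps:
$171443 - K{\left(-41 \right)} = 171443 - \left(-83 - 41\right) = 171443 - -124 = 171443 + 124 = 171567$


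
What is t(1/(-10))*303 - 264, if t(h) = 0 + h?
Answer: -2943/10 ≈ -294.30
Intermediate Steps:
t(h) = h
t(1/(-10))*303 - 264 = 303/(-10) - 264 = -1/10*303 - 264 = -303/10 - 264 = -2943/10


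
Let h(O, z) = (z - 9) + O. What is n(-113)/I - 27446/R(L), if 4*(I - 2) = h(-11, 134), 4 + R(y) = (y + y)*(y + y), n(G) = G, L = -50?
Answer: -1966651/304878 ≈ -6.4506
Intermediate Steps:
h(O, z) = -9 + O + z (h(O, z) = (-9 + z) + O = -9 + O + z)
R(y) = -4 + 4*y² (R(y) = -4 + (y + y)*(y + y) = -4 + (2*y)*(2*y) = -4 + 4*y²)
I = 61/2 (I = 2 + (-9 - 11 + 134)/4 = 2 + (¼)*114 = 2 + 57/2 = 61/2 ≈ 30.500)
n(-113)/I - 27446/R(L) = -113/61/2 - 27446/(-4 + 4*(-50)²) = -113*2/61 - 27446/(-4 + 4*2500) = -226/61 - 27446/(-4 + 10000) = -226/61 - 27446/9996 = -226/61 - 27446*1/9996 = -226/61 - 13723/4998 = -1966651/304878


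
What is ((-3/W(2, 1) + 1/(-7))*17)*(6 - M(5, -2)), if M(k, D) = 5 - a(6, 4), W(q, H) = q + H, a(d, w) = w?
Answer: -680/7 ≈ -97.143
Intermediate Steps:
W(q, H) = H + q
M(k, D) = 1 (M(k, D) = 5 - 1*4 = 5 - 4 = 1)
((-3/W(2, 1) + 1/(-7))*17)*(6 - M(5, -2)) = ((-3/(1 + 2) + 1/(-7))*17)*(6 - 1*1) = ((-3/3 + 1*(-1/7))*17)*(6 - 1) = ((-3*1/3 - 1/7)*17)*5 = ((-1 - 1/7)*17)*5 = -8/7*17*5 = -136/7*5 = -680/7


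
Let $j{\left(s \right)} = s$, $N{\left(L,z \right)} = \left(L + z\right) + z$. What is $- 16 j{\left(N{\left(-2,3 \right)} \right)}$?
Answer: $-64$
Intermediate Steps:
$N{\left(L,z \right)} = L + 2 z$
$- 16 j{\left(N{\left(-2,3 \right)} \right)} = - 16 \left(-2 + 2 \cdot 3\right) = - 16 \left(-2 + 6\right) = \left(-16\right) 4 = -64$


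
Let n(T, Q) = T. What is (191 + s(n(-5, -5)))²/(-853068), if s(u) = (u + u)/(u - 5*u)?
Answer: -48387/1137424 ≈ -0.042541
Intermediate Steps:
s(u) = -½ (s(u) = (2*u)/((-4*u)) = (2*u)*(-1/(4*u)) = -½)
(191 + s(n(-5, -5)))²/(-853068) = (191 - ½)²/(-853068) = (381/2)²*(-1/853068) = (145161/4)*(-1/853068) = -48387/1137424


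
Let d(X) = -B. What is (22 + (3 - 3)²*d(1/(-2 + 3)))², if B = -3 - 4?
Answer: 484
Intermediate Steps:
B = -7
d(X) = 7 (d(X) = -1*(-7) = 7)
(22 + (3 - 3)²*d(1/(-2 + 3)))² = (22 + (3 - 3)²*7)² = (22 + 0²*7)² = (22 + 0*7)² = (22 + 0)² = 22² = 484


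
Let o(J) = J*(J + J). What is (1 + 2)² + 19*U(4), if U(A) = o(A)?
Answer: 617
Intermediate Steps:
o(J) = 2*J² (o(J) = J*(2*J) = 2*J²)
U(A) = 2*A²
(1 + 2)² + 19*U(4) = (1 + 2)² + 19*(2*4²) = 3² + 19*(2*16) = 9 + 19*32 = 9 + 608 = 617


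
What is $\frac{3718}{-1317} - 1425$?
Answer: $- \frac{1880443}{1317} \approx -1427.8$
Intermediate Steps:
$\frac{3718}{-1317} - 1425 = 3718 \left(- \frac{1}{1317}\right) - 1425 = - \frac{3718}{1317} - 1425 = - \frac{1880443}{1317}$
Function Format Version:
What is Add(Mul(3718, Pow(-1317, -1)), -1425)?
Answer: Rational(-1880443, 1317) ≈ -1427.8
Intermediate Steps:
Add(Mul(3718, Pow(-1317, -1)), -1425) = Add(Mul(3718, Rational(-1, 1317)), -1425) = Add(Rational(-3718, 1317), -1425) = Rational(-1880443, 1317)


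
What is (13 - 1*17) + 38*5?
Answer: 186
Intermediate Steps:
(13 - 1*17) + 38*5 = (13 - 17) + 190 = -4 + 190 = 186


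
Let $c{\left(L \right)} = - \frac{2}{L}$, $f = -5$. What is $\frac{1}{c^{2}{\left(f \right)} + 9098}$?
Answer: $\frac{25}{227454} \approx 0.00010991$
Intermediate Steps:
$\frac{1}{c^{2}{\left(f \right)} + 9098} = \frac{1}{\left(- \frac{2}{-5}\right)^{2} + 9098} = \frac{1}{\left(\left(-2\right) \left(- \frac{1}{5}\right)\right)^{2} + 9098} = \frac{1}{\left(\frac{2}{5}\right)^{2} + 9098} = \frac{1}{\frac{4}{25} + 9098} = \frac{1}{\frac{227454}{25}} = \frac{25}{227454}$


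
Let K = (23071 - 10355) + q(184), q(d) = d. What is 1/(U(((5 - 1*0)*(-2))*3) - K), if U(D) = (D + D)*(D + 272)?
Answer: -1/27420 ≈ -3.6470e-5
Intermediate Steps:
K = 12900 (K = (23071 - 10355) + 184 = 12716 + 184 = 12900)
U(D) = 2*D*(272 + D) (U(D) = (2*D)*(272 + D) = 2*D*(272 + D))
1/(U(((5 - 1*0)*(-2))*3) - K) = 1/(2*(((5 - 1*0)*(-2))*3)*(272 + ((5 - 1*0)*(-2))*3) - 1*12900) = 1/(2*(((5 + 0)*(-2))*3)*(272 + ((5 + 0)*(-2))*3) - 12900) = 1/(2*((5*(-2))*3)*(272 + (5*(-2))*3) - 12900) = 1/(2*(-10*3)*(272 - 10*3) - 12900) = 1/(2*(-30)*(272 - 30) - 12900) = 1/(2*(-30)*242 - 12900) = 1/(-14520 - 12900) = 1/(-27420) = -1/27420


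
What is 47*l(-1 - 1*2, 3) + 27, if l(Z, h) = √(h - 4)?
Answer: 27 + 47*I ≈ 27.0 + 47.0*I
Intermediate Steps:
l(Z, h) = √(-4 + h)
47*l(-1 - 1*2, 3) + 27 = 47*√(-4 + 3) + 27 = 47*√(-1) + 27 = 47*I + 27 = 27 + 47*I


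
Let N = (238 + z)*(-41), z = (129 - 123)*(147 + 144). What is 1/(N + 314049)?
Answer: 1/232705 ≈ 4.2973e-6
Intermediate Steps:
z = 1746 (z = 6*291 = 1746)
N = -81344 (N = (238 + 1746)*(-41) = 1984*(-41) = -81344)
1/(N + 314049) = 1/(-81344 + 314049) = 1/232705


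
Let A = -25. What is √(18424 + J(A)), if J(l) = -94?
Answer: √18330 ≈ 135.39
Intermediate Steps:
√(18424 + J(A)) = √(18424 - 94) = √18330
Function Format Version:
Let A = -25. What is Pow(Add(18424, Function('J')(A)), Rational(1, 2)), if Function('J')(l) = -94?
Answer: Pow(18330, Rational(1, 2)) ≈ 135.39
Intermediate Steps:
Pow(Add(18424, Function('J')(A)), Rational(1, 2)) = Pow(Add(18424, -94), Rational(1, 2)) = Pow(18330, Rational(1, 2))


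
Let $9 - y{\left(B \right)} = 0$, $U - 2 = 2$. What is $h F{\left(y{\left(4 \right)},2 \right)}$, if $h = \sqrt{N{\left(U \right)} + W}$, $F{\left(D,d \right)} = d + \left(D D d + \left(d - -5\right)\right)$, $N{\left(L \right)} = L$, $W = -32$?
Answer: $342 i \sqrt{7} \approx 904.85 i$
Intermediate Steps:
$U = 4$ ($U = 2 + 2 = 4$)
$y{\left(B \right)} = 9$ ($y{\left(B \right)} = 9 - 0 = 9 + 0 = 9$)
$F{\left(D,d \right)} = 5 + 2 d + d D^{2}$ ($F{\left(D,d \right)} = d + \left(D^{2} d + \left(d + 5\right)\right) = d + \left(d D^{2} + \left(5 + d\right)\right) = d + \left(5 + d + d D^{2}\right) = 5 + 2 d + d D^{2}$)
$h = 2 i \sqrt{7}$ ($h = \sqrt{4 - 32} = \sqrt{-28} = 2 i \sqrt{7} \approx 5.2915 i$)
$h F{\left(y{\left(4 \right)},2 \right)} = 2 i \sqrt{7} \left(5 + 2 \cdot 2 + 2 \cdot 9^{2}\right) = 2 i \sqrt{7} \left(5 + 4 + 2 \cdot 81\right) = 2 i \sqrt{7} \left(5 + 4 + 162\right) = 2 i \sqrt{7} \cdot 171 = 342 i \sqrt{7}$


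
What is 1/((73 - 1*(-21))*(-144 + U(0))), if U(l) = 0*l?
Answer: -1/13536 ≈ -7.3877e-5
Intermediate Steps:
U(l) = 0
1/((73 - 1*(-21))*(-144 + U(0))) = 1/((73 - 1*(-21))*(-144 + 0)) = 1/((73 + 21)*(-144)) = 1/(94*(-144)) = 1/(-13536) = -1/13536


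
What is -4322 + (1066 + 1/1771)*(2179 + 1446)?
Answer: 6835936113/1771 ≈ 3.8599e+6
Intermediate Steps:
-4322 + (1066 + 1/1771)*(2179 + 1446) = -4322 + (1066 + 1/1771)*3625 = -4322 + (1887887/1771)*3625 = -4322 + 6843590375/1771 = 6835936113/1771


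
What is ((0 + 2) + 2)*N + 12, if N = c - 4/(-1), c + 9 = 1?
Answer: -4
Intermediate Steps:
c = -8 (c = -9 + 1 = -8)
N = -4 (N = -8 - 4/(-1) = -8 - 4*(-1) = -8 - 1*(-4) = -8 + 4 = -4)
((0 + 2) + 2)*N + 12 = ((0 + 2) + 2)*(-4) + 12 = (2 + 2)*(-4) + 12 = 4*(-4) + 12 = -16 + 12 = -4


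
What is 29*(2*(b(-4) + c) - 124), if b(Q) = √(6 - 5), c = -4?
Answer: -3770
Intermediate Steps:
b(Q) = 1 (b(Q) = √1 = 1)
29*(2*(b(-4) + c) - 124) = 29*(2*(1 - 4) - 124) = 29*(2*(-3) - 124) = 29*(-6 - 124) = 29*(-130) = -3770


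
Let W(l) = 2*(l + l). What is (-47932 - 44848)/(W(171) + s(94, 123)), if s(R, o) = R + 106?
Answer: -23195/221 ≈ -104.95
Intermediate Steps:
s(R, o) = 106 + R
W(l) = 4*l (W(l) = 2*(2*l) = 4*l)
(-47932 - 44848)/(W(171) + s(94, 123)) = (-47932 - 44848)/(4*171 + (106 + 94)) = -92780/(684 + 200) = -92780/884 = -92780*1/884 = -23195/221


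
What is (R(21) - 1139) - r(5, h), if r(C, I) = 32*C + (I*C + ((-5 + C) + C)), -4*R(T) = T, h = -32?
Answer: -4597/4 ≈ -1149.3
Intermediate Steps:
R(T) = -T/4
r(C, I) = -5 + 34*C + C*I (r(C, I) = 32*C + (C*I + (-5 + 2*C)) = 32*C + (-5 + 2*C + C*I) = -5 + 34*C + C*I)
(R(21) - 1139) - r(5, h) = (-¼*21 - 1139) - (-5 + 34*5 + 5*(-32)) = (-21/4 - 1139) - (-5 + 170 - 160) = -4577/4 - 1*5 = -4577/4 - 5 = -4597/4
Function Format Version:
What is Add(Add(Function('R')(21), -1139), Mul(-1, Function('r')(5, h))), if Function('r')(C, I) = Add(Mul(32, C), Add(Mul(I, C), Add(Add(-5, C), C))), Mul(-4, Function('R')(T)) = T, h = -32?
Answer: Rational(-4597, 4) ≈ -1149.3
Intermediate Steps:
Function('R')(T) = Mul(Rational(-1, 4), T)
Function('r')(C, I) = Add(-5, Mul(34, C), Mul(C, I)) (Function('r')(C, I) = Add(Mul(32, C), Add(Mul(C, I), Add(-5, Mul(2, C)))) = Add(Mul(32, C), Add(-5, Mul(2, C), Mul(C, I))) = Add(-5, Mul(34, C), Mul(C, I)))
Add(Add(Function('R')(21), -1139), Mul(-1, Function('r')(5, h))) = Add(Add(Mul(Rational(-1, 4), 21), -1139), Mul(-1, Add(-5, Mul(34, 5), Mul(5, -32)))) = Add(Add(Rational(-21, 4), -1139), Mul(-1, Add(-5, 170, -160))) = Add(Rational(-4577, 4), Mul(-1, 5)) = Add(Rational(-4577, 4), -5) = Rational(-4597, 4)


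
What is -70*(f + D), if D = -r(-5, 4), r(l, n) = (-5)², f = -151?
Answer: 12320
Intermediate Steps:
r(l, n) = 25
D = -25 (D = -1*25 = -25)
-70*(f + D) = -70*(-151 - 25) = -70*(-176) = 12320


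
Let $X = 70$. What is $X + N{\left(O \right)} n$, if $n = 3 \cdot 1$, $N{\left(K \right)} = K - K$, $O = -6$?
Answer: $70$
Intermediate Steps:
$N{\left(K \right)} = 0$
$n = 3$
$X + N{\left(O \right)} n = 70 + 0 \cdot 3 = 70 + 0 = 70$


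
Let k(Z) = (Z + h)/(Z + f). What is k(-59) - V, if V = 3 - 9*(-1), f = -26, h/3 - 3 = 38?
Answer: -1084/85 ≈ -12.753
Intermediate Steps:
h = 123 (h = 9 + 3*38 = 9 + 114 = 123)
k(Z) = (123 + Z)/(-26 + Z) (k(Z) = (Z + 123)/(Z - 26) = (123 + Z)/(-26 + Z))
V = 12 (V = 3 + 9 = 12)
k(-59) - V = (123 - 59)/(-26 - 59) - 1*12 = 64/(-85) - 12 = -1/85*64 - 12 = -64/85 - 12 = -1084/85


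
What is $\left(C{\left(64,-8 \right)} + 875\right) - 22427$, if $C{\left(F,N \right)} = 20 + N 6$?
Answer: $-21580$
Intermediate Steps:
$C{\left(F,N \right)} = 20 + 6 N$
$\left(C{\left(64,-8 \right)} + 875\right) - 22427 = \left(\left(20 + 6 \left(-8\right)\right) + 875\right) - 22427 = \left(\left(20 - 48\right) + 875\right) - 22427 = \left(-28 + 875\right) - 22427 = 847 - 22427 = -21580$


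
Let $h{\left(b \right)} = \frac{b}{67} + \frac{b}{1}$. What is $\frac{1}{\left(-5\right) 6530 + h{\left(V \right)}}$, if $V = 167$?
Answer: $- \frac{67}{2176194} \approx -3.0788 \cdot 10^{-5}$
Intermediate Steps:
$h{\left(b \right)} = \frac{68 b}{67}$ ($h{\left(b \right)} = b \frac{1}{67} + b 1 = \frac{b}{67} + b = \frac{68 b}{67}$)
$\frac{1}{\left(-5\right) 6530 + h{\left(V \right)}} = \frac{1}{\left(-5\right) 6530 + \frac{68}{67} \cdot 167} = \frac{1}{-32650 + \frac{11356}{67}} = \frac{1}{- \frac{2176194}{67}} = - \frac{67}{2176194}$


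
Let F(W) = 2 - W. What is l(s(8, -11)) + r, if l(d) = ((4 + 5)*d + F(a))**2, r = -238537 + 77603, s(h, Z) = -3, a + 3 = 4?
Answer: -160258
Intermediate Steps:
a = 1 (a = -3 + 4 = 1)
r = -160934
l(d) = (1 + 9*d)**2 (l(d) = ((4 + 5)*d + (2 - 1*1))**2 = (9*d + (2 - 1))**2 = (9*d + 1)**2 = (1 + 9*d)**2)
l(s(8, -11)) + r = (1 + 9*(-3))**2 - 160934 = (1 - 27)**2 - 160934 = (-26)**2 - 160934 = 676 - 160934 = -160258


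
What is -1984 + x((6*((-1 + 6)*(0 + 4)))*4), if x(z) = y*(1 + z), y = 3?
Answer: -541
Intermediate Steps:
x(z) = 3 + 3*z (x(z) = 3*(1 + z) = 3 + 3*z)
-1984 + x((6*((-1 + 6)*(0 + 4)))*4) = -1984 + (3 + 3*((6*((-1 + 6)*(0 + 4)))*4)) = -1984 + (3 + 3*((6*(5*4))*4)) = -1984 + (3 + 3*((6*20)*4)) = -1984 + (3 + 3*(120*4)) = -1984 + (3 + 3*480) = -1984 + (3 + 1440) = -1984 + 1443 = -541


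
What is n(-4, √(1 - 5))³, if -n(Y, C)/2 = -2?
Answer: 64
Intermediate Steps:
n(Y, C) = 4 (n(Y, C) = -2*(-2) = 4)
n(-4, √(1 - 5))³ = 4³ = 64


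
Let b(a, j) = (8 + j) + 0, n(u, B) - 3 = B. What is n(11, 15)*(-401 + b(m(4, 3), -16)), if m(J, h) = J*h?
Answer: -7362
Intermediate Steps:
n(u, B) = 3 + B
b(a, j) = 8 + j
n(11, 15)*(-401 + b(m(4, 3), -16)) = (3 + 15)*(-401 + (8 - 16)) = 18*(-401 - 8) = 18*(-409) = -7362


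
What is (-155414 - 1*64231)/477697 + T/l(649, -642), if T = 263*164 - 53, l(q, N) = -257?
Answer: -20635157828/122768129 ≈ -168.08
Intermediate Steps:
T = 43079 (T = 43132 - 53 = 43079)
(-155414 - 1*64231)/477697 + T/l(649, -642) = (-155414 - 1*64231)/477697 + 43079/(-257) = (-155414 - 64231)*(1/477697) + 43079*(-1/257) = -219645*1/477697 - 43079/257 = -219645/477697 - 43079/257 = -20635157828/122768129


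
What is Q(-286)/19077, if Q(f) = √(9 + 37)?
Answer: √46/19077 ≈ 0.00035552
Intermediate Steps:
Q(f) = √46
Q(-286)/19077 = √46/19077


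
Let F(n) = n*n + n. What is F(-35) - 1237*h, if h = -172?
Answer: 213954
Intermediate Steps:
F(n) = n + n² (F(n) = n² + n = n + n²)
F(-35) - 1237*h = -35*(1 - 35) - 1237*(-172) = -35*(-34) + 212764 = 1190 + 212764 = 213954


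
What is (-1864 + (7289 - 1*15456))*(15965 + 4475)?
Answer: -205033640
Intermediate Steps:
(-1864 + (7289 - 1*15456))*(15965 + 4475) = (-1864 + (7289 - 15456))*20440 = (-1864 - 8167)*20440 = -10031*20440 = -205033640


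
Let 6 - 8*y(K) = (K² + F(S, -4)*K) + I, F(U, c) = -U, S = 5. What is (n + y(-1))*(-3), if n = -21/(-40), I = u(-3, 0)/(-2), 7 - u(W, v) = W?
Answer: -69/20 ≈ -3.4500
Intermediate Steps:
u(W, v) = 7 - W
I = -5 (I = (7 - 1*(-3))/(-2) = (7 + 3)*(-½) = 10*(-½) = -5)
y(K) = 11/8 - K²/8 + 5*K/8 (y(K) = ¾ - ((K² + (-1*5)*K) - 5)/8 = ¾ - ((K² - 5*K) - 5)/8 = ¾ - (-5 + K² - 5*K)/8 = ¾ + (5/8 - K²/8 + 5*K/8) = 11/8 - K²/8 + 5*K/8)
n = 21/40 (n = -21*(-1/40) = 21/40 ≈ 0.52500)
(n + y(-1))*(-3) = (21/40 + (11/8 - ⅛*(-1)² + (5/8)*(-1)))*(-3) = (21/40 + (11/8 - ⅛*1 - 5/8))*(-3) = (21/40 + (11/8 - ⅛ - 5/8))*(-3) = (21/40 + 5/8)*(-3) = (23/20)*(-3) = -69/20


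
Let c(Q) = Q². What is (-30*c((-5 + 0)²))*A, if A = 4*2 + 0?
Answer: -150000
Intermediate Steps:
A = 8 (A = 8 + 0 = 8)
(-30*c((-5 + 0)²))*A = -30*(-5 + 0)⁴*8 = -30*((-5)²)²*8 = -30*25²*8 = -30*625*8 = -18750*8 = -150000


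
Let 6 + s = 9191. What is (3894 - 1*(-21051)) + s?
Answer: 34130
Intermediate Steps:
s = 9185 (s = -6 + 9191 = 9185)
(3894 - 1*(-21051)) + s = (3894 - 1*(-21051)) + 9185 = (3894 + 21051) + 9185 = 24945 + 9185 = 34130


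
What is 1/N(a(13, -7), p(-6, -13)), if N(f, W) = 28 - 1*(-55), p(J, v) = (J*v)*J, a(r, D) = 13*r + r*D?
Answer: 1/83 ≈ 0.012048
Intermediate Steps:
a(r, D) = 13*r + D*r
p(J, v) = v*J**2
N(f, W) = 83 (N(f, W) = 28 + 55 = 83)
1/N(a(13, -7), p(-6, -13)) = 1/83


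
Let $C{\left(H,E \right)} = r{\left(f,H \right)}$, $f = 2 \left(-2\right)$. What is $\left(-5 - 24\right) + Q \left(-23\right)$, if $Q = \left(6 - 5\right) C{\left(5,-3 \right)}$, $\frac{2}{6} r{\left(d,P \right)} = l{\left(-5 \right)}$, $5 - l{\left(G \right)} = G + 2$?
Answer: $-581$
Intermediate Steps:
$l{\left(G \right)} = 3 - G$ ($l{\left(G \right)} = 5 - \left(G + 2\right) = 5 - \left(2 + G\right) = 3 - G$)
$f = -4$
$r{\left(d,P \right)} = 24$ ($r{\left(d,P \right)} = 3 \left(3 - -5\right) = 3 \left(3 + 5\right) = 3 \cdot 8 = 24$)
$C{\left(H,E \right)} = 24$
$Q = 24$ ($Q = \left(6 - 5\right) 24 = 1 \cdot 24 = 24$)
$\left(-5 - 24\right) + Q \left(-23\right) = \left(-5 - 24\right) + 24 \left(-23\right) = \left(-5 - 24\right) - 552 = -29 - 552 = -581$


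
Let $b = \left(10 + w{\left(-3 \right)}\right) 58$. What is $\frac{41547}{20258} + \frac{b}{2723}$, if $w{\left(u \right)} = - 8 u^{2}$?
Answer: $\frac{822137}{1125766} \approx 0.73029$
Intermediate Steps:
$b = -3596$ ($b = \left(10 - 8 \left(-3\right)^{2}\right) 58 = \left(10 - 72\right) 58 = \left(-62\right) 58 = -3596$)
$\frac{41547}{20258} + \frac{b}{2723} = \frac{41547}{20258} - \frac{3596}{2723} = \frac{822137}{1125766}$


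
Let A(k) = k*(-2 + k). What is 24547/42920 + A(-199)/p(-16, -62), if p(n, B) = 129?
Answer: 573307881/1845560 ≈ 310.64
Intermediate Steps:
24547/42920 + A(-199)/p(-16, -62) = 24547/42920 - 199*(-2 - 199)/129 = 24547*(1/42920) - 199*(-201)*(1/129) = 24547/42920 + 39999*(1/129) = 24547/42920 + 13333/43 = 573307881/1845560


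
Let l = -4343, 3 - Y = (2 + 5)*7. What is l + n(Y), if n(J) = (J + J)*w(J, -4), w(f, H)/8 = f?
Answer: 29513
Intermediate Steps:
Y = -46 (Y = 3 - (2 + 5)*7 = 3 - 7*7 = 3 - 1*49 = 3 - 49 = -46)
w(f, H) = 8*f
n(J) = 16*J² (n(J) = (J + J)*(8*J) = (2*J)*(8*J) = 16*J²)
l + n(Y) = -4343 + 16*(-46)² = -4343 + 16*2116 = -4343 + 33856 = 29513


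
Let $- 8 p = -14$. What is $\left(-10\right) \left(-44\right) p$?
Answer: $770$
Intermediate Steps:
$p = \frac{7}{4}$ ($p = \left(- \frac{1}{8}\right) \left(-14\right) = \frac{7}{4} \approx 1.75$)
$\left(-10\right) \left(-44\right) p = \left(-10\right) \left(-44\right) \frac{7}{4} = 440 \cdot \frac{7}{4} = 770$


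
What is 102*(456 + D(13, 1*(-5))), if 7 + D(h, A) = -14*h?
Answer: 27234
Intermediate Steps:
D(h, A) = -7 - 14*h
102*(456 + D(13, 1*(-5))) = 102*(456 + (-7 - 14*13)) = 102*(456 + (-7 - 182)) = 102*(456 - 189) = 102*267 = 27234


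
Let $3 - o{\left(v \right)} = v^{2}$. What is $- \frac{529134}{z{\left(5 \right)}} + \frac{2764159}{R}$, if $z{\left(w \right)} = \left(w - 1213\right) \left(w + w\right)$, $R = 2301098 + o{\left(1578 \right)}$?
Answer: $\frac{33303145001}{1141457320} \approx 29.176$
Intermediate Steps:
$o{\left(v \right)} = 3 - v^{2}$
$R = -188983$ ($R = 2301098 + \left(3 - 1578^{2}\right) = 2301098 + \left(3 - 2490084\right) = 2301098 - 2490081 = -188983$)
$z{\left(w \right)} = 2 w \left(-1213 + w\right)$ ($z{\left(w \right)} = \left(-1213 + w\right) 2 w = 2 w \left(-1213 + w\right)$)
$- \frac{529134}{z{\left(5 \right)}} + \frac{2764159}{R} = - \frac{529134}{2 \cdot 5 \left(-1213 + 5\right)} + \frac{2764159}{-188983} = - \frac{529134}{2 \cdot 5 \left(-1208\right)} + 2764159 \left(- \frac{1}{188983}\right) = - \frac{529134}{-12080} - \frac{2764159}{188983} = \left(-529134\right) \left(- \frac{1}{12080}\right) - \frac{2764159}{188983} = \frac{264567}{6040} - \frac{2764159}{188983} = \frac{33303145001}{1141457320}$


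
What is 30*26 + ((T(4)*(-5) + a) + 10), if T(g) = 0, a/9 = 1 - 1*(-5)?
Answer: 844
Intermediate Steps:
a = 54 (a = 9*(1 - 1*(-5)) = 9*(1 + 5) = 9*6 = 54)
30*26 + ((T(4)*(-5) + a) + 10) = 30*26 + ((0*(-5) + 54) + 10) = 780 + ((0 + 54) + 10) = 780 + (54 + 10) = 780 + 64 = 844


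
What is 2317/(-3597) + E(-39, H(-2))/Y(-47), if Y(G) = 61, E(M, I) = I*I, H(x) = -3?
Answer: -108964/219417 ≈ -0.49661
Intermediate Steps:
E(M, I) = I**2
2317/(-3597) + E(-39, H(-2))/Y(-47) = 2317/(-3597) + (-3)**2/61 = 2317*(-1/3597) + 9*(1/61) = -2317/3597 + 9/61 = -108964/219417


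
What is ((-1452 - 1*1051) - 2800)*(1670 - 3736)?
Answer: 10955998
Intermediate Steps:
((-1452 - 1*1051) - 2800)*(1670 - 3736) = ((-1452 - 1051) - 2800)*(-2066) = (-2503 - 2800)*(-2066) = -5303*(-2066) = 10955998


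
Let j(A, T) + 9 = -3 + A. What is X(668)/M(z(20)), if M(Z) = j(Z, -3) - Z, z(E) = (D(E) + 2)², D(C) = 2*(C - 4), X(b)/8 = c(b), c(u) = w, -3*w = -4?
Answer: -8/9 ≈ -0.88889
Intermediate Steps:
w = 4/3 (w = -⅓*(-4) = 4/3 ≈ 1.3333)
c(u) = 4/3
X(b) = 32/3 (X(b) = 8*(4/3) = 32/3)
D(C) = -8 + 2*C (D(C) = 2*(-4 + C) = -8 + 2*C)
j(A, T) = -12 + A (j(A, T) = -9 + (-3 + A) = -12 + A)
z(E) = (-6 + 2*E)² (z(E) = ((-8 + 2*E) + 2)² = (-6 + 2*E)²)
M(Z) = -12 (M(Z) = (-12 + Z) - Z = -12)
X(668)/M(z(20)) = (32/3)/(-12) = (32/3)*(-1/12) = -8/9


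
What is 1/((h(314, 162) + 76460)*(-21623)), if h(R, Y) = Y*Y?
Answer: -1/2220768592 ≈ -4.5029e-10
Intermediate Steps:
h(R, Y) = Y²
1/((h(314, 162) + 76460)*(-21623)) = 1/((162² + 76460)*(-21623)) = -1/21623/(26244 + 76460) = -1/21623/102704 = (1/102704)*(-1/21623) = -1/2220768592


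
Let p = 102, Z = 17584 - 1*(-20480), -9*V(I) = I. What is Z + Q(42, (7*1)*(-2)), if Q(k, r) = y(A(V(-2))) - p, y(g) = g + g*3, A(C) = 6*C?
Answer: 113902/3 ≈ 37967.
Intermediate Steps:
V(I) = -I/9
Z = 38064 (Z = 17584 + 20480 = 38064)
y(g) = 4*g (y(g) = g + 3*g = 4*g)
Q(k, r) = -290/3 (Q(k, r) = 4*(6*(-1/9*(-2))) - 1*102 = 4*(6*(2/9)) - 102 = 4*(4/3) - 102 = 16/3 - 102 = -290/3)
Z + Q(42, (7*1)*(-2)) = 38064 - 290/3 = 113902/3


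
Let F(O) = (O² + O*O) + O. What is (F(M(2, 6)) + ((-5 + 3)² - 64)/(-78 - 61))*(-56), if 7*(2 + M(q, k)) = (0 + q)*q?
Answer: -168080/973 ≈ -172.74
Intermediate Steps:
M(q, k) = -2 + q²/7 (M(q, k) = -2 + ((0 + q)*q)/7 = -2 + (q*q)/7 = -2 + q²/7)
F(O) = O + 2*O² (F(O) = (O² + O²) + O = 2*O² + O = O + 2*O²)
(F(M(2, 6)) + ((-5 + 3)² - 64)/(-78 - 61))*(-56) = ((-2 + (⅐)*2²)*(1 + 2*(-2 + (⅐)*2²)) + ((-5 + 3)² - 64)/(-78 - 61))*(-56) = ((-2 + (⅐)*4)*(1 + 2*(-2 + (⅐)*4)) + ((-2)² - 64)/(-139))*(-56) = ((-2 + 4/7)*(1 + 2*(-2 + 4/7)) + (4 - 64)*(-1/139))*(-56) = (-10*(1 + 2*(-10/7))/7 - 60*(-1/139))*(-56) = (-10*(1 - 20/7)/7 + 60/139)*(-56) = (-10/7*(-13/7) + 60/139)*(-56) = (130/49 + 60/139)*(-56) = (21010/6811)*(-56) = -168080/973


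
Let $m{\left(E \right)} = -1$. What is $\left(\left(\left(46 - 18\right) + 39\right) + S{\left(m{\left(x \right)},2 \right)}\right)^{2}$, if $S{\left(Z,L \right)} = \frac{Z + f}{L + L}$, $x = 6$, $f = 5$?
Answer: $4624$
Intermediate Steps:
$S{\left(Z,L \right)} = \frac{5 + Z}{2 L}$ ($S{\left(Z,L \right)} = \frac{Z + 5}{L + L} = \frac{5 + Z}{2 L}$)
$\left(\left(\left(46 - 18\right) + 39\right) + S{\left(m{\left(x \right)},2 \right)}\right)^{2} = \left(\left(\left(46 - 18\right) + 39\right) + \frac{5 - 1}{2 \cdot 2}\right)^{2} = \left(\left(28 + 39\right) + \frac{1}{2} \cdot \frac{1}{2} \cdot 4\right)^{2} = \left(67 + 1\right)^{2} = 68^{2} = 4624$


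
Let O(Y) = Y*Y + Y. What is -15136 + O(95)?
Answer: -6016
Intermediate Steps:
O(Y) = Y + Y² (O(Y) = Y² + Y = Y + Y²)
-15136 + O(95) = -15136 + 95*(1 + 95) = -15136 + 95*96 = -15136 + 9120 = -6016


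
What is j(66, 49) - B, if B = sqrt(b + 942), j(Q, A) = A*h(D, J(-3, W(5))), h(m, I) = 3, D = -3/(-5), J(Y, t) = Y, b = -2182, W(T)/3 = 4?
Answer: 147 - 2*I*sqrt(310) ≈ 147.0 - 35.214*I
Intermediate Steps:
W(T) = 12 (W(T) = 3*4 = 12)
D = 3/5 (D = -3*(-1/5) = 3/5 ≈ 0.60000)
j(Q, A) = 3*A (j(Q, A) = A*3 = 3*A)
B = 2*I*sqrt(310) (B = sqrt(-2182 + 942) = sqrt(-1240) = 2*I*sqrt(310) ≈ 35.214*I)
j(66, 49) - B = 3*49 - 2*I*sqrt(310) = 147 - 2*I*sqrt(310)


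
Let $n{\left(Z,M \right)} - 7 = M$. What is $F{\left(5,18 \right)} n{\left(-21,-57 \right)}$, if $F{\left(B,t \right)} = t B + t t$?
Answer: $-20700$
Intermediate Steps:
$n{\left(Z,M \right)} = 7 + M$
$F{\left(B,t \right)} = t^{2} + B t$ ($F{\left(B,t \right)} = B t + t^{2} = t^{2} + B t$)
$F{\left(5,18 \right)} n{\left(-21,-57 \right)} = 18 \left(5 + 18\right) \left(7 - 57\right) = 18 \cdot 23 \left(-50\right) = 414 \left(-50\right) = -20700$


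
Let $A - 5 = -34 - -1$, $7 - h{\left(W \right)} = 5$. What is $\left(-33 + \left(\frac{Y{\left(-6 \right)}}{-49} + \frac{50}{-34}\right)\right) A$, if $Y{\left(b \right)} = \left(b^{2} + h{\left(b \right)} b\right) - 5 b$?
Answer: $\frac{118528}{119} \approx 996.03$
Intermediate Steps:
$h{\left(W \right)} = 2$ ($h{\left(W \right)} = 7 - 5 = 2$)
$A = -28$ ($A = 5 - 33 = -28$)
$Y{\left(b \right)} = b^{2} - 3 b$ ($Y{\left(b \right)} = \left(b^{2} + 2 b\right) - 5 b = b^{2} - 3 b$)
$\left(-33 + \left(\frac{Y{\left(-6 \right)}}{-49} + \frac{50}{-34}\right)\right) A = \left(-33 + \left(\frac{\left(-6\right) \left(-3 - 6\right)}{-49} + \frac{50}{-34}\right)\right) \left(-28\right) = \left(-33 + \left(\left(-6\right) \left(-9\right) \left(- \frac{1}{49}\right) + 50 \left(- \frac{1}{34}\right)\right)\right) \left(-28\right) = \left(-33 + \left(54 \left(- \frac{1}{49}\right) - \frac{25}{17}\right)\right) \left(-28\right) = \left(-33 - \frac{2143}{833}\right) \left(-28\right) = \left(- \frac{29632}{833}\right) \left(-28\right) = \frac{118528}{119}$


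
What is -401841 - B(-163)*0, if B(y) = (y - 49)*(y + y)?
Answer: -401841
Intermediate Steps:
B(y) = 2*y*(-49 + y) (B(y) = (-49 + y)*(2*y) = 2*y*(-49 + y))
-401841 - B(-163)*0 = -401841 - 2*(-163)*(-49 - 163)*0 = -401841 - 2*(-163)*(-212)*0 = -401841 - 69112*0 = -401841 - 1*0 = -401841 + 0 = -401841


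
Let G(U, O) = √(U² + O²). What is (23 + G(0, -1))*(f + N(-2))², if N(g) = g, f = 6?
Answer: 384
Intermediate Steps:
G(U, O) = √(O² + U²)
(23 + G(0, -1))*(f + N(-2))² = (23 + √((-1)² + 0²))*(6 - 2)² = (23 + √(1 + 0))*4² = (23 + √1)*16 = (23 + 1)*16 = 24*16 = 384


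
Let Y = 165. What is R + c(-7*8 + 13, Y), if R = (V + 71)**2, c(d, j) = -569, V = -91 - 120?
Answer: 19031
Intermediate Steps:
V = -211
R = 19600 (R = (-211 + 71)**2 = (-140)**2 = 19600)
R + c(-7*8 + 13, Y) = 19600 - 569 = 19031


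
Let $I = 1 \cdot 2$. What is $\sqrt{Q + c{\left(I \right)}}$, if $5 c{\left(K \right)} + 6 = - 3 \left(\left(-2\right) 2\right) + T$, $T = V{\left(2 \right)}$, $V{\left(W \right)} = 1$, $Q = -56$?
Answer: $\frac{i \sqrt{1365}}{5} \approx 7.3892 i$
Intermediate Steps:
$I = 2$
$T = 1$
$c{\left(K \right)} = \frac{7}{5}$ ($c{\left(K \right)} = - \frac{6}{5} + \frac{- 3 \left(\left(-2\right) 2\right) + 1}{5} = - \frac{6}{5} + \frac{\left(-3\right) \left(-4\right) + 1}{5} = - \frac{6}{5} + \frac{12 + 1}{5} = - \frac{6}{5} + \frac{1}{5} \cdot 13 = - \frac{6}{5} + \frac{13}{5} = \frac{7}{5}$)
$\sqrt{Q + c{\left(I \right)}} = \sqrt{-56 + \frac{7}{5}} = \sqrt{- \frac{273}{5}} = \frac{i \sqrt{1365}}{5}$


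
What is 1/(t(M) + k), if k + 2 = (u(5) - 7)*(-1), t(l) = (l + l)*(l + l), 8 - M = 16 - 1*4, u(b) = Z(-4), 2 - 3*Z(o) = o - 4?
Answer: 3/197 ≈ 0.015228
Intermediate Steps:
Z(o) = 2 - o/3 (Z(o) = ⅔ - (o - 4)/3 = ⅔ - (-4 + o)/3 = ⅔ + (4/3 - o/3) = 2 - o/3)
u(b) = 10/3 (u(b) = 2 - ⅓*(-4) = 2 + 4/3 = 10/3)
M = -4 (M = 8 - (16 - 1*4) = 8 - (16 - 4) = 8 - 1*12 = 8 - 12 = -4)
t(l) = 4*l² (t(l) = (2*l)*(2*l) = 4*l²)
k = 5/3 (k = -2 + (10/3 - 7)*(-1) = -2 - 11/3*(-1) = -2 + 11/3 = 5/3 ≈ 1.6667)
1/(t(M) + k) = 1/(4*(-4)² + 5/3) = 1/(4*16 + 5/3) = 1/(64 + 5/3) = 1/(197/3) = 3/197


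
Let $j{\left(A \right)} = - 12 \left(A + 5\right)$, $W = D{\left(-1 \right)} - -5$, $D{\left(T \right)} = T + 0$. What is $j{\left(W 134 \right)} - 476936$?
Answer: $-483428$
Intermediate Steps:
$D{\left(T \right)} = T$
$W = 4$ ($W = -1 - -5 = -1 + 5 = 4$)
$j{\left(A \right)} = -60 - 12 A$ ($j{\left(A \right)} = - 12 \left(5 + A\right) = -60 - 12 A$)
$j{\left(W 134 \right)} - 476936 = \left(-60 - 12 \cdot 4 \cdot 134\right) - 476936 = \left(-60 - 6432\right) - 476936 = -6492 - 476936 = -483428$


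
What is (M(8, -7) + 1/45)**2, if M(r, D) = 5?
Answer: 51076/2025 ≈ 25.223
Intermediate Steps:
(M(8, -7) + 1/45)**2 = (5 + 1/45)**2 = (226/45)**2 = 51076/2025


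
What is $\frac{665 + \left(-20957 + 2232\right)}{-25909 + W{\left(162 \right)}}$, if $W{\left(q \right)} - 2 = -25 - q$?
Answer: $\frac{3010}{4349} \approx 0.69211$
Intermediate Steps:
$W{\left(q \right)} = -23 - q$ ($W{\left(q \right)} = 2 - \left(25 + q\right) = -23 - q$)
$\frac{665 + \left(-20957 + 2232\right)}{-25909 + W{\left(162 \right)}} = \frac{665 + \left(-20957 + 2232\right)}{-25909 - 185} = \frac{665 - 18725}{-25909 - 185} = - \frac{18060}{-25909 - 185} = - \frac{18060}{-26094} = \left(-18060\right) \left(- \frac{1}{26094}\right) = \frac{3010}{4349}$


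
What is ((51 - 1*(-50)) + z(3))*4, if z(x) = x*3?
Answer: 440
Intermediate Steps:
z(x) = 3*x
((51 - 1*(-50)) + z(3))*4 = ((51 - 1*(-50)) + 3*3)*4 = ((51 + 50) + 9)*4 = (101 + 9)*4 = 110*4 = 440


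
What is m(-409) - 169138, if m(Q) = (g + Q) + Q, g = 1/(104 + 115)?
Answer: -37220363/219 ≈ -1.6996e+5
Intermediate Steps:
g = 1/219 ≈ 0.0045662
m(Q) = 1/219 + 2*Q (m(Q) = (1/219 + Q) + Q = 1/219 + 2*Q)
m(-409) - 169138 = (1/219 + 2*(-409)) - 169138 = (1/219 - 818) - 169138 = -179141/219 - 169138 = -37220363/219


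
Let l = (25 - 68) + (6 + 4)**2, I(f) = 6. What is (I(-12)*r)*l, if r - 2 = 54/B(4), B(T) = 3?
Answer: 6840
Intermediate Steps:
l = 57 (l = -43 + 10**2 = -43 + 100 = 57)
r = 20 (r = 2 + 54/3 = 2 + 54*(1/3) = 2 + 18 = 20)
(I(-12)*r)*l = (6*20)*57 = 120*57 = 6840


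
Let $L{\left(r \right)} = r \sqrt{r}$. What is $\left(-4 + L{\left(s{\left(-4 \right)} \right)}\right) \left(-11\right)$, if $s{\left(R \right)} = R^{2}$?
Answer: $-660$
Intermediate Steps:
$L{\left(r \right)} = r^{\frac{3}{2}}$
$\left(-4 + L{\left(s{\left(-4 \right)} \right)}\right) \left(-11\right) = \left(-4 + \left(\left(-4\right)^{2}\right)^{\frac{3}{2}}\right) \left(-11\right) = \left(-4 + 16^{\frac{3}{2}}\right) \left(-11\right) = \left(-4 + 64\right) \left(-11\right) = 60 \left(-11\right) = -660$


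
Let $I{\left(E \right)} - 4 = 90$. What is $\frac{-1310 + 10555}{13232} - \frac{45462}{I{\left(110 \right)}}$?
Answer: $- \frac{300342077}{621904} \approx -482.94$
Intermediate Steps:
$I{\left(E \right)} = 94$ ($I{\left(E \right)} = 4 + 90 = 94$)
$\frac{-1310 + 10555}{13232} - \frac{45462}{I{\left(110 \right)}} = \frac{-1310 + 10555}{13232} - \frac{45462}{94} = 9245 \cdot \frac{1}{13232} - \frac{22731}{47} = \frac{9245}{13232} - \frac{22731}{47} = - \frac{300342077}{621904}$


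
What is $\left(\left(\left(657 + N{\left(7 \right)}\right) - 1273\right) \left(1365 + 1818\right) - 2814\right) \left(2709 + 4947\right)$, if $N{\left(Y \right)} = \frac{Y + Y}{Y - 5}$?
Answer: $-14862294216$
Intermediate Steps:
$N{\left(Y \right)} = \frac{2 Y}{-5 + Y}$
$\left(\left(\left(657 + N{\left(7 \right)}\right) - 1273\right) \left(1365 + 1818\right) - 2814\right) \left(2709 + 4947\right) = \left(\left(\left(657 + 2 \cdot 7 \frac{1}{-5 + 7}\right) - 1273\right) \left(1365 + 1818\right) - 2814\right) \left(2709 + 4947\right) = \left(\left(\left(657 + 2 \cdot 7 \cdot \frac{1}{2}\right) - 1273\right) 3183 - 2814\right) 7656 = \left(\left(\left(657 + 7\right) - 1273\right) 3183 - 2814\right) 7656 = \left(\left(664 - 1273\right) 3183 - 2814\right) 7656 = \left(\left(-609\right) 3183 - 2814\right) 7656 = \left(-1938447 - 2814\right) 7656 = \left(-1941261\right) 7656 = -14862294216$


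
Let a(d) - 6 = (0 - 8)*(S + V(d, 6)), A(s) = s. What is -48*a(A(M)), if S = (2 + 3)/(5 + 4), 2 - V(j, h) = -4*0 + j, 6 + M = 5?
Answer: 3232/3 ≈ 1077.3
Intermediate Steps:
M = -1 (M = -6 + 5 = -1)
V(j, h) = 2 - j (V(j, h) = 2 - (-4*0 + j) = 2 - (0 + j) = 2 - j)
S = 5/9 ≈ 0.55556
a(d) = -130/9 + 8*d (a(d) = 6 + (0 - 8)*(5/9 + (2 - d)) = 6 - 8*(23/9 - d) = 6 + (-184/9 + 8*d) = -130/9 + 8*d)
-48*a(A(M)) = -48*(-130/9 + 8*(-1)) = -48*(-130/9 - 8) = -48*(-202/9) = 3232/3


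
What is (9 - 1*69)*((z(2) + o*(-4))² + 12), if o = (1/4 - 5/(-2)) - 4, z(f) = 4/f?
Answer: -3660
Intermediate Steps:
o = -5/4 (o = (1*(¼) - 5*(-½)) - 4 = (¼ + 5/2) - 4 = 11/4 - 4 = -5/4 ≈ -1.2500)
(9 - 1*69)*((z(2) + o*(-4))² + 12) = (9 - 1*69)*((4/2 - 5/4*(-4))² + 12) = (9 - 69)*((4*(½) + 5)² + 12) = -60*((2 + 5)² + 12) = -60*(7² + 12) = -60*(49 + 12) = -60*61 = -3660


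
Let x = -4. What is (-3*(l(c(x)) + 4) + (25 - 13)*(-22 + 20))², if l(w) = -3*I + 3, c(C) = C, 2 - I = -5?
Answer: 324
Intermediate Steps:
I = 7 (I = 2 - 1*(-5) = 2 + 5 = 7)
l(w) = -18 (l(w) = -3*7 + 3 = -21 + 3 = -18)
(-3*(l(c(x)) + 4) + (25 - 13)*(-22 + 20))² = (-3*(-18 + 4) + (25 - 13)*(-22 + 20))² = (-3*(-14) + 12*(-2))² = (42 - 24)² = 18² = 324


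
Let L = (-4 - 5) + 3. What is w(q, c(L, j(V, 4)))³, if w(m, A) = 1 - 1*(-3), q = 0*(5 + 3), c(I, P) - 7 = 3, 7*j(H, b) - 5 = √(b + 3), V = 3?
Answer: 64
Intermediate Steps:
L = -6 (L = -9 + 3 = -6)
j(H, b) = 5/7 + √(3 + b)/7 (j(H, b) = 5/7 + √(b + 3)/7 = 5/7 + √(3 + b)/7)
c(I, P) = 10 (c(I, P) = 7 + 3 = 10)
q = 0 (q = 0*8 = 0)
w(m, A) = 4 (w(m, A) = 1 + 3 = 4)
w(q, c(L, j(V, 4)))³ = 4³ = 64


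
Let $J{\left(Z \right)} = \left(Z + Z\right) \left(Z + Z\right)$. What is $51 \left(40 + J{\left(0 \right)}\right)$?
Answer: $2040$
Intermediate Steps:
$J{\left(Z \right)} = 4 Z^{2}$ ($J{\left(Z \right)} = 2 Z 2 Z = 4 Z^{2}$)
$51 \left(40 + J{\left(0 \right)}\right) = 51 \left(40 + 4 \cdot 0^{2}\right) = 51 \left(40 + 4 \cdot 0\right) = 51 \left(40 + 0\right) = 51 \cdot 40 = 2040$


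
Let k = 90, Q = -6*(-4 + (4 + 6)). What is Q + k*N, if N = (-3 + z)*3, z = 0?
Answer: -846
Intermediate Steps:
Q = -36 (Q = -6*(-4 + 10) = -6*6 = -36)
N = -9 (N = (-3 + 0)*3 = -3*3 = -9)
Q + k*N = -36 + 90*(-9) = -36 - 810 = -846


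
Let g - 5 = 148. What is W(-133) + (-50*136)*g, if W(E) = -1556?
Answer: -1041956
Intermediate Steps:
g = 153 (g = 5 + 148 = 153)
W(-133) + (-50*136)*g = -1556 - 50*136*153 = -1556 - 6800*153 = -1556 - 1040400 = -1041956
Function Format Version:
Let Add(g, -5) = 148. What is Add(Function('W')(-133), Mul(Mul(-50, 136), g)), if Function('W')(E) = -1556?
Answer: -1041956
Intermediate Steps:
g = 153 (g = Add(5, 148) = 153)
Add(Function('W')(-133), Mul(Mul(-50, 136), g)) = Add(-1556, Mul(Mul(-50, 136), 153)) = Add(-1556, Mul(-6800, 153)) = Add(-1556, -1040400) = -1041956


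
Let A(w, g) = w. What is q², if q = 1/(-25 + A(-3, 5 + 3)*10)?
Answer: 1/3025 ≈ 0.00033058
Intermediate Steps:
q = -1/55 (q = 1/(-25 - 3*10) = 1/(-25 - 30) = 1/(-55) = -1/55 ≈ -0.018182)
q² = (-1/55)² = 1/3025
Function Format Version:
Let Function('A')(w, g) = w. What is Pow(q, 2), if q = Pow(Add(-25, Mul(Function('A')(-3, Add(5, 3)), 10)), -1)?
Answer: Rational(1, 3025) ≈ 0.00033058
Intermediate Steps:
q = Rational(-1, 55) (q = Pow(Add(-25, Mul(-3, 10)), -1) = Pow(Add(-25, -30), -1) = Pow(-55, -1) = Rational(-1, 55) ≈ -0.018182)
Pow(q, 2) = Pow(Rational(-1, 55), 2) = Rational(1, 3025)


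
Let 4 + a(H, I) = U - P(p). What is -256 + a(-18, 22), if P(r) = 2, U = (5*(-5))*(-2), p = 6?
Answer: -212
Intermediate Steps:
U = 50 (U = -25*(-2) = 50)
a(H, I) = 44 (a(H, I) = -4 + (50 - 1*2) = -4 + (50 - 2) = -4 + 48 = 44)
-256 + a(-18, 22) = -256 + 44 = -212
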